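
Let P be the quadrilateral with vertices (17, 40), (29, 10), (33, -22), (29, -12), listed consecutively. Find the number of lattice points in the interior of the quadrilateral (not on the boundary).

Using the shoelace formula, 2A = |(17·10 − 29·40) + (29·(-22) − 33·10) + (33·(-12) − 29·(-22)) + (29·40 − 17·(-12))| = 352, so the area is 176.
The number of boundary lattice points is Σ gcd(|Δx|,|Δy|) = gcd(12,30) + gcd(4,32) + gcd(4,10) + gcd(12,52) = 6+4+2+4 = 16.
By Pick's theorem A = I + B/2 − 1, so I = 176 − 16/2 + 1 = 169.

169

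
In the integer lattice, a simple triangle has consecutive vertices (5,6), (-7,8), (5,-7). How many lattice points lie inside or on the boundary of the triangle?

88

Using the shoelace formula, 2A = |(5·8 − (-7)·6) + ((-7)·(-7) − 5·8) + (5·6 − 5·(-7))| = 156, so the area is 78.
The number of boundary lattice points is Σ gcd(|Δx|,|Δy|) = gcd(12,2) + gcd(12,15) + gcd(0,13) = 2+3+13 = 18.
Pick's theorem gives I = A − B/2 + 1 = 78 − 18/2 + 1 = 70, so the closed region contains I + B = 70 + 18 = 88 lattice points.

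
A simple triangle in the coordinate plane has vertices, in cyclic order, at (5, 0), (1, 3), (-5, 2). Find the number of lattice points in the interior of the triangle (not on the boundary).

Using the shoelace formula, 2A = |[5·3 − 1·0] + [1·2 − (-5)·3] + [(-5)·0 − 5·2]| = 22, so the area is 11.
Summing gcd(|Δx|,|Δy|) over the edges gives the boundary count: gcd(4,3) + gcd(6,1) + gcd(10,2) = 1+1+2 = 4.
Pick's theorem gives I = A − B/2 + 1 = 11 − 4/2 + 1 = 10.

10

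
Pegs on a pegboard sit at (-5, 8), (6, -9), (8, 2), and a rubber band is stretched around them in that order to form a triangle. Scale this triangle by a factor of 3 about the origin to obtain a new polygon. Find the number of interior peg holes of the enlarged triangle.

The shoelace formula gives twice the area as |[(-5)·(-9) − 6·8] + [6·2 − 8·(-9)] + [8·8 − (-5)·2]| = 155, so the area is 155/2.
The number of boundary lattice points is Σ gcd(|Δx|,|Δy|) = gcd(11,17) + gcd(2,11) + gcd(13,6) = 1+1+1 = 3.
Scaling by 3 multiplies the area by 3² = 9 (so the new area is 697.5) and multiplies the boundary lattice-point count by 3, giving 9.
By Pick's theorem, the interior count of the dilated polygon is 697.5 − 9/2 + 1 = 694.

694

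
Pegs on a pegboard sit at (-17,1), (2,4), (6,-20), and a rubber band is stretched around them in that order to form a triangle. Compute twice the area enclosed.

468

The shoelace formula gives twice the area as |[(-17)·4 − 2·1] + [2·(-20) − 6·4] + [6·1 − (-17)·(-20)]| = 468, so the area is 234.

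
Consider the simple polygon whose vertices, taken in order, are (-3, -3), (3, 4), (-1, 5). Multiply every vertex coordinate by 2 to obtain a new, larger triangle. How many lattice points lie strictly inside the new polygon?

65

By the shoelace formula, twice the signed area is |[(-3)·4 − 3·(-3)] + [3·5 − (-1)·4] + [(-1)·(-3) − (-3)·5]| = 34, so the area is 17.
Summing gcd(|Δx|,|Δy|) over the edges gives the boundary count: gcd(6,7) + gcd(4,1) + gcd(2,8) = 1+1+2 = 4.
Scaling by 2 multiplies the area by 2² = 4 (so the new area is 68) and multiplies the boundary lattice-point count by 2, giving 8.
By Pick's theorem, the interior count of the dilated polygon is 68 − 8/2 + 1 = 65.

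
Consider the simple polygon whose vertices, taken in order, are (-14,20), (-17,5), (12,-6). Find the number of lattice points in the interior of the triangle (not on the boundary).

Using the shoelace formula, 2A = |((-14)·5 − (-17)·20) + ((-17)·(-6) − 12·5) + (12·20 − (-14)·(-6))| = 468, so the area is 234.
Along each edge there are gcd(|Δx|,|Δy|)+1 lattice points, so counting each shared vertex once the boundary has gcd(3,15) + gcd(29,11) + gcd(26,26) = 3+1+26 = 30.
By Pick's theorem A = I + B/2 − 1, so I = 234 − 30/2 + 1 = 220.

220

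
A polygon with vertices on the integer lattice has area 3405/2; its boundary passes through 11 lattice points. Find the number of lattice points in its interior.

1698

From Pick's theorem, I = A − B/2 + 1 = 3405/2 − 11/2 + 1 = 1698.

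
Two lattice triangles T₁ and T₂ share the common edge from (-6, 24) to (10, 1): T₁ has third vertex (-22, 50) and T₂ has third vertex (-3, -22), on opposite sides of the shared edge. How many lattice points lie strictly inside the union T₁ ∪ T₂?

356

The union is the simple quadrilateral with vertices (-6, 24), (-22, 50), (10, 1), (-3, -22) in order.
By the shoelace formula, twice the signed area is |((-6)·50 − (-22)·24) + ((-22)·1 − 10·50) + (10·(-22) − (-3)·1) + ((-3)·24 − (-6)·(-22))| = 715, so the area is 357.5.
Along each edge there are gcd(|Δx|,|Δy|)+1 lattice points, so counting each shared vertex once the boundary has gcd(16,26) + gcd(32,49) + gcd(13,23) + gcd(3,46) = 2+1+1+1 = 5.
By Pick's theorem I = A − B/2 + 1 = 357.5 − 5/2 + 1 = 356.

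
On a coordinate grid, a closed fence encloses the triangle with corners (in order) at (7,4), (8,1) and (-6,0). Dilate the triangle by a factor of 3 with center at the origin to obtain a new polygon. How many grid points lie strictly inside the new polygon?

190

By the shoelace formula, twice the signed area is |(7·1 − 8·4) + (8·0 − (-6)·1) + ((-6)·4 − 7·0)| = 43, so the area is 21.5.
The number of boundary lattice points is Σ gcd(|Δx|,|Δy|) = gcd(1,3) + gcd(14,1) + gcd(13,4) = 1+1+1 = 3.
Scaling by 3 multiplies the area by 3² = 9 (so the new area is 193.5) and multiplies the boundary lattice-point count by 3, giving 9.
By Pick's theorem, the interior count of the dilated polygon is 193.5 − 9/2 + 1 = 190.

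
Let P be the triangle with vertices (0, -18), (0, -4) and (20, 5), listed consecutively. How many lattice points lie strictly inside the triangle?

The shoelace formula gives twice the area as |(0·(-4) − 0·(-18)) + (0·5 − 20·(-4)) + (20·(-18) − 0·5)| = 280, so the area is 140.
Summing gcd(|Δx|,|Δy|) over the edges gives the boundary count: gcd(0,14) + gcd(20,9) + gcd(20,23) = 14+1+1 = 16.
By Pick's theorem A = I + B/2 − 1, so I = 140 − 16/2 + 1 = 133.

133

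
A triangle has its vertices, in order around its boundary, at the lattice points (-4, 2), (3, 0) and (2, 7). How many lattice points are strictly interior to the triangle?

23

By the shoelace formula, twice the signed area is |[(-4)·0 − 3·2] + [3·7 − 2·0] + [2·2 − (-4)·7]| = 47, so the area is 47/2.
The number of boundary lattice points is Σ gcd(|Δx|,|Δy|) = gcd(7,2) + gcd(1,7) + gcd(6,5) = 1+1+1 = 3.
By Pick's theorem A = I + B/2 − 1, so I = 47/2 − 3/2 + 1 = 23.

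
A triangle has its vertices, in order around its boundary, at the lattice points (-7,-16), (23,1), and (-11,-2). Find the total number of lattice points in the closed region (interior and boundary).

The shoelace formula gives twice the area as |((-7)·1 − 23·(-16)) + (23·(-2) − (-11)·1) + ((-11)·(-16) − (-7)·(-2))| = 488, so the area is 244.
Summing gcd(|Δx|,|Δy|) over the edges gives the boundary count: gcd(30,17) + gcd(34,3) + gcd(4,14) = 1+1+2 = 4.
Pick's theorem gives I = A − B/2 + 1 = 244 − 4/2 + 1 = 243, so the closed region contains I + B = 243 + 4 = 247 lattice points.

247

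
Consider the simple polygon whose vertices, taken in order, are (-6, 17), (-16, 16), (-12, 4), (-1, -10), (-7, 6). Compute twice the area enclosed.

269

The shoelace formula gives twice the area as |((-6)·16 − (-16)·17) + ((-16)·4 − (-12)·16) + ((-12)·(-10) − (-1)·4) + ((-1)·6 − (-7)·(-10)) + ((-7)·17 − (-6)·6)| = 269, so the area is 269/2.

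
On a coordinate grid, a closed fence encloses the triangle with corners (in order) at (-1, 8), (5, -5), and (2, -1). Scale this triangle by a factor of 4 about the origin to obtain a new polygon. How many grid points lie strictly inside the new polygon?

111

By the shoelace formula, twice the signed area is |((-1)·(-5) − 5·8) + (5·(-1) − 2·(-5)) + (2·8 − (-1)·(-1))| = 15, so the area is 15/2.
Along each edge there are gcd(|Δx|,|Δy|)+1 lattice points, so counting each shared vertex once the boundary has gcd(6,13) + gcd(3,4) + gcd(3,9) = 1+1+3 = 5.
Scaling by 4 multiplies the area by 4² = 16 (so the new area is 120) and multiplies the boundary lattice-point count by 4, giving 20.
By Pick's theorem, the interior count of the dilated polygon is 120 − 20/2 + 1 = 111.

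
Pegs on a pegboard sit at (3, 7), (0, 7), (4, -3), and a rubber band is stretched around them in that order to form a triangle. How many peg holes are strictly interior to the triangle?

The shoelace formula gives twice the area as |(3·7 − 0·7) + (0·(-3) − 4·7) + (4·7 − 3·(-3))| = 30, so the area is 15.
Along each edge there are gcd(|Δx|,|Δy|)+1 lattice points, so counting each shared vertex once the boundary has gcd(3,0) + gcd(4,10) + gcd(1,10) = 3+2+1 = 6.
By Pick's theorem A = I + B/2 − 1, so I = 15 − 6/2 + 1 = 13.

13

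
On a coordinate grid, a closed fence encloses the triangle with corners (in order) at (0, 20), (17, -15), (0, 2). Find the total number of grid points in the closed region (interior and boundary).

172

By the shoelace formula, twice the signed area is |(0·(-15) − 17·20) + (17·2 − 0·(-15)) + (0·20 − 0·2)| = 306, so the area is 153.
Summing gcd(|Δx|,|Δy|) over the edges gives the boundary count: gcd(17,35) + gcd(17,17) + gcd(0,18) = 1+17+18 = 36.
Pick's theorem gives I = A − B/2 + 1 = 153 − 36/2 + 1 = 136, so the closed region contains I + B = 136 + 36 = 172 lattice points.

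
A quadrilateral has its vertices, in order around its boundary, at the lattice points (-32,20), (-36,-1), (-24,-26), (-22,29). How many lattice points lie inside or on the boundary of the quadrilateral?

The shoelace formula gives twice the area as |[(-32)·(-1) − (-36)·20] + [(-36)·(-26) − (-24)·(-1)] + [(-24)·29 − (-22)·(-26)] + [(-22)·20 − (-32)·29]| = 884, so the area is 442.
Along each edge there are gcd(|Δx|,|Δy|)+1 lattice points, so counting each shared vertex once the boundary has gcd(4,21) + gcd(12,25) + gcd(2,55) + gcd(10,9) = 1+1+1+1 = 4.
Pick's theorem gives I = A − B/2 + 1 = 442 − 4/2 + 1 = 441, so the closed region contains I + B = 441 + 4 = 445 lattice points.

445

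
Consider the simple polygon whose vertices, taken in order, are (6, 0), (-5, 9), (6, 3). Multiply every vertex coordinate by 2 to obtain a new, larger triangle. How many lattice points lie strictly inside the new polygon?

By the shoelace formula, twice the signed area is |[6·9 − (-5)·0] + [(-5)·3 − 6·9] + [6·0 − 6·3]| = 33, so the area is 16.5.
The number of boundary lattice points is Σ gcd(|Δx|,|Δy|) = gcd(11,9) + gcd(11,6) + gcd(0,3) = 1+1+3 = 5.
Scaling by 2 multiplies the area by 2² = 4 (so the new area is 66) and multiplies the boundary lattice-point count by 2, giving 10.
By Pick's theorem, the interior count of the dilated polygon is 66 − 10/2 + 1 = 62.

62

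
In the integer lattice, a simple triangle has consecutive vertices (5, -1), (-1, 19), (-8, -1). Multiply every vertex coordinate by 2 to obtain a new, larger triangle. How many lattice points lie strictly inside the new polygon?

The shoelace formula gives twice the area as |(5·19 − (-1)·(-1)) + ((-1)·(-1) − (-8)·19) + ((-8)·(-1) − 5·(-1))| = 260, so the area is 130.
The number of boundary lattice points is Σ gcd(|Δx|,|Δy|) = gcd(6,20) + gcd(7,20) + gcd(13,0) = 2+1+13 = 16.
Scaling by 2 multiplies the area by 2² = 4 (so the new area is 520) and multiplies the boundary lattice-point count by 2, giving 32.
By Pick's theorem, the interior count of the dilated polygon is 520 − 32/2 + 1 = 505.

505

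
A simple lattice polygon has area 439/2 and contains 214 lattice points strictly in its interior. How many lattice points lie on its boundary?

Pick's theorem gives A = I + B/2 − 1, so B = 2(A − I + 1) = 2(439/2 − 214 + 1) = 13.

13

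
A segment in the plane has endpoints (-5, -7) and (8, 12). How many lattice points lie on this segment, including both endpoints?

2

The number of lattice points on a segment between lattice points is gcd(|Δx|,|Δy|) + 1 = gcd(13,19) + 1 = 1 + 1 = 2.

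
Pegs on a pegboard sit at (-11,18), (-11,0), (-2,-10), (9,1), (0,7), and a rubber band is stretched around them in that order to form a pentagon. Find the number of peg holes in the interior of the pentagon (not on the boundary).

247

By the shoelace formula, twice the signed area is |[(-11)·0 − (-11)·18] + [(-11)·(-10) − (-2)·0] + [(-2)·1 − 9·(-10)] + [9·7 − 0·1] + [0·18 − (-11)·7]| = 536, so the area is 268.
Summing gcd(|Δx|,|Δy|) over the edges gives the boundary count: gcd(0,18) + gcd(9,10) + gcd(11,11) + gcd(9,6) + gcd(11,11) = 18+1+11+3+11 = 44.
By Pick's theorem A = I + B/2 − 1, so I = 268 − 44/2 + 1 = 247.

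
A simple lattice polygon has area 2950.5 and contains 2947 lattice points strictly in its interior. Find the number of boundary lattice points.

Pick's theorem gives A = I + B/2 − 1, so B = 2(A − I + 1) = 2(2950.5 − 2947 + 1) = 9.

9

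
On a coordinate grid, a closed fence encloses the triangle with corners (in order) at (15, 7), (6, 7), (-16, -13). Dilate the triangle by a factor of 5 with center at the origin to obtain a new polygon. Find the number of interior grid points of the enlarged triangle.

2221

By the shoelace formula, twice the signed area is |[15·7 − 6·7] + [6·(-13) − (-16)·7] + [(-16)·7 − 15·(-13)]| = 180, so the area is 90.
Summing gcd(|Δx|,|Δy|) over the edges gives the boundary count: gcd(9,0) + gcd(22,20) + gcd(31,20) = 9+2+1 = 12.
Scaling by 5 multiplies the area by 5² = 25 (so the new area is 2250) and multiplies the boundary lattice-point count by 5, giving 60.
By Pick's theorem, the interior count of the dilated polygon is 2250 − 60/2 + 1 = 2221.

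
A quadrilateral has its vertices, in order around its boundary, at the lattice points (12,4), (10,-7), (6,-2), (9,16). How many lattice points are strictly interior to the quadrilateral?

Using the shoelace formula, 2A = |[12·(-7) − 10·4] + [10·(-2) − 6·(-7)] + [6·16 − 9·(-2)] + [9·4 − 12·16]| = 144, so the area is 72.
The number of boundary lattice points is Σ gcd(|Δx|,|Δy|) = gcd(2,11) + gcd(4,5) + gcd(3,18) + gcd(3,12) = 1+1+3+3 = 8.
By Pick's theorem A = I + B/2 − 1, so I = 72 − 8/2 + 1 = 69.

69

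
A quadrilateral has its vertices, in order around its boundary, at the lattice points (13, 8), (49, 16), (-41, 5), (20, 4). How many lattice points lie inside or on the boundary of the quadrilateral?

285

By the shoelace formula, twice the signed area is |(13·16 − 49·8) + (49·5 − (-41)·16) + ((-41)·4 − 20·5) + (20·8 − 13·4)| = 561, so the area is 280.5.
Summing gcd(|Δx|,|Δy|) over the edges gives the boundary count: gcd(36,8) + gcd(90,11) + gcd(61,1) + gcd(7,4) = 4+1+1+1 = 7.
Pick's theorem gives I = A − B/2 + 1 = 280.5 − 7/2 + 1 = 278, so the closed region contains I + B = 278 + 7 = 285 lattice points.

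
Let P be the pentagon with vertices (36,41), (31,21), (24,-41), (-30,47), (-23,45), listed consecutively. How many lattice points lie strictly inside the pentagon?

2608

The shoelace formula gives twice the area as |[36·21 − 31·41] + [31·(-41) − 24·21] + [24·47 − (-30)·(-41)] + [(-30)·45 − (-23)·47] + [(-23)·41 − 36·45]| = 5224, so the area is 2612.
Along each edge there are gcd(|Δx|,|Δy|)+1 lattice points, so counting each shared vertex once the boundary has gcd(5,20) + gcd(7,62) + gcd(54,88) + gcd(7,2) + gcd(59,4) = 5+1+2+1+1 = 10.
By Pick's theorem A = I + B/2 − 1, so I = 2612 − 10/2 + 1 = 2608.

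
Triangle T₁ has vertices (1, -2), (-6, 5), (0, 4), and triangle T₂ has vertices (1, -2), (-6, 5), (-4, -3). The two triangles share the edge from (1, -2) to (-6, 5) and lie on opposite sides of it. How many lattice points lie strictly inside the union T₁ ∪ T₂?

The union is the simple quadrilateral with vertices (1, -2), (0, 4), (-6, 5), (-4, -3) in order.
The shoelace formula gives twice the area as |(1·4 − 0·(-2)) + (0·5 − (-6)·4) + ((-6)·(-3) − (-4)·5) + ((-4)·(-2) − 1·(-3))| = 77, so the area is 77/2.
Summing gcd(|Δx|,|Δy|) over the edges gives the boundary count: gcd(1,6) + gcd(6,1) + gcd(2,8) + gcd(5,1) = 1+1+2+1 = 5.
By Pick's theorem I = A − B/2 + 1 = 77/2 − 5/2 + 1 = 37.

37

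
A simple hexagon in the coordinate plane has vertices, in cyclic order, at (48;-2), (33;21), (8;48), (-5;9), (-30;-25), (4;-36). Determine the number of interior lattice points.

The shoelace formula gives twice the area as |[48·21 − 33·(-2)] + [33·48 − 8·21] + [8·9 − (-5)·48] + [(-5)·(-25) − (-30)·9] + [(-30)·(-36) − 4·(-25)] + [4·(-2) − 48·(-36)]| = 6097, so the area is 6097/2.
Along each edge there are gcd(|Δx|,|Δy|)+1 lattice points, so counting each shared vertex once the boundary has gcd(15,23) + gcd(25,27) + gcd(13,39) + gcd(25,34) + gcd(34,11) + gcd(44,34) = 1+1+13+1+1+2 = 19.
By Pick's theorem A = I + B/2 − 1, so I = 6097/2 − 19/2 + 1 = 3040.

3040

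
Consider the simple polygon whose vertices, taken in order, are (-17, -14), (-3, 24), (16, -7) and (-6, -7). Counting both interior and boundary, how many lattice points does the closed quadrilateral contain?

515

By the shoelace formula, twice the signed area is |[(-17)·24 − (-3)·(-14)] + [(-3)·(-7) − 16·24] + [16·(-7) − (-6)·(-7)] + [(-6)·(-14) − (-17)·(-7)]| = 1002, so the area is 501.
Summing gcd(|Δx|,|Δy|) over the edges gives the boundary count: gcd(14,38) + gcd(19,31) + gcd(22,0) + gcd(11,7) = 2+1+22+1 = 26.
Pick's theorem gives I = A − B/2 + 1 = 501 − 26/2 + 1 = 489, so the closed region contains I + B = 489 + 26 = 515 lattice points.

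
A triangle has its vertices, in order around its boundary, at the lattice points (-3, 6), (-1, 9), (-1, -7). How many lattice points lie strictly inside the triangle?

8

Using the shoelace formula, 2A = |((-3)·9 − (-1)·6) + ((-1)·(-7) − (-1)·9) + ((-1)·6 − (-3)·(-7))| = 32, so the area is 16.
Summing gcd(|Δx|,|Δy|) over the edges gives the boundary count: gcd(2,3) + gcd(0,16) + gcd(2,13) = 1+16+1 = 18.
Pick's theorem gives I = A − B/2 + 1 = 16 − 18/2 + 1 = 8.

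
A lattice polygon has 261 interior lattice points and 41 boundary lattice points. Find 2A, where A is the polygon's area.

Pick's theorem states A = I + B/2 − 1, so A = 261 + 41/2 − 1 = 561/2.
Hence 2A = 561.

561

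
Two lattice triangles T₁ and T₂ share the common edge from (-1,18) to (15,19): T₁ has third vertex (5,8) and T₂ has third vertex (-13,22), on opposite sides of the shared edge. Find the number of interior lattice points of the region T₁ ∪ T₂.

The union is the simple quadrilateral with vertices (-1,18), (5,8), (15,19), (-13,22) in order.
The shoelace formula gives twice the area as |((-1)·8 − 5·18) + (5·19 − 15·8) + (15·22 − (-13)·19) + ((-13)·18 − (-1)·22)| = 242, so the area is 121.
The number of boundary lattice points is Σ gcd(|Δx|,|Δy|) = gcd(6,10) + gcd(10,11) + gcd(28,3) + gcd(12,4) = 2+1+1+4 = 8.
By Pick's theorem I = A − B/2 + 1 = 121 − 8/2 + 1 = 118.

118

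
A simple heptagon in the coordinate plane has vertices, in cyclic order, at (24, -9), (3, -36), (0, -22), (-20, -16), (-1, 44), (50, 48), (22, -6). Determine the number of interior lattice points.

The shoelace formula gives twice the area as |(24·(-36) − 3·(-9)) + (3·(-22) − 0·(-36)) + (0·(-16) − (-20)·(-22)) + ((-20)·44 − (-1)·(-16)) + ((-1)·48 − 50·44) + (50·(-6) − 22·48) + (22·(-9) − 24·(-6))| = 5897, so the area is 5897/2.
The number of boundary lattice points is Σ gcd(|Δx|,|Δy|) = gcd(21,27) + gcd(3,14) + gcd(20,6) + gcd(19,60) + gcd(51,4) + gcd(28,54) + gcd(2,3) = 3+1+2+1+1+2+1 = 11.
Pick's theorem gives I = A − B/2 + 1 = 5897/2 − 11/2 + 1 = 2944.

2944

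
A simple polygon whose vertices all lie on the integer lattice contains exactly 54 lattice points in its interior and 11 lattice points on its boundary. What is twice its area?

By Pick's theorem, A = I + B/2 − 1 = 54 + 11/2 − 1 = 117/2.
Hence 2A = 117.

117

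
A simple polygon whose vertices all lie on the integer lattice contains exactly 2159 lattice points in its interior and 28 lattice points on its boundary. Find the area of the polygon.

2172

Pick's theorem states A = I + B/2 − 1, so A = 2159 + 28/2 − 1 = 2172.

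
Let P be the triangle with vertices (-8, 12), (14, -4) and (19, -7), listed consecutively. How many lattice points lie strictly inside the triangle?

6

The shoelace formula gives twice the area as |((-8)·(-4) − 14·12) + (14·(-7) − 19·(-4)) + (19·12 − (-8)·(-7))| = 14, so the area is 7.
Along each edge there are gcd(|Δx|,|Δy|)+1 lattice points, so counting each shared vertex once the boundary has gcd(22,16) + gcd(5,3) + gcd(27,19) = 2+1+1 = 4.
By Pick's theorem A = I + B/2 − 1, so I = 7 − 4/2 + 1 = 6.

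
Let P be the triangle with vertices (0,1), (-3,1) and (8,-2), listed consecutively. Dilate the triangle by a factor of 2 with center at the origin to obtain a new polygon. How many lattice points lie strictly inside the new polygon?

Using the shoelace formula, 2A = |[0·1 − (-3)·1] + [(-3)·(-2) − 8·1] + [8·1 − 0·(-2)]| = 9, so the area is 4.5.
The number of boundary lattice points is Σ gcd(|Δx|,|Δy|) = gcd(3,0) + gcd(11,3) + gcd(8,3) = 3+1+1 = 5.
Scaling by 2 multiplies the area by 2² = 4 (so the new area is 18) and multiplies the boundary lattice-point count by 2, giving 10.
By Pick's theorem, the interior count of the dilated polygon is 18 − 10/2 + 1 = 14.

14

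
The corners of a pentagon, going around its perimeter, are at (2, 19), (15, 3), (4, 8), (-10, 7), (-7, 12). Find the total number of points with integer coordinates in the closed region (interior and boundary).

By the shoelace formula, twice the signed area is |[2·3 − 15·19] + [15·8 − 4·3] + [4·7 − (-10)·8] + [(-10)·12 − (-7)·7] + [(-7)·19 − 2·12]| = 291, so the area is 291/2.
The number of boundary lattice points is Σ gcd(|Δx|,|Δy|) = gcd(13,16) + gcd(11,5) + gcd(14,1) + gcd(3,5) + gcd(9,7) = 1+1+1+1+1 = 5.
Pick's theorem gives I = A − B/2 + 1 = 291/2 − 5/2 + 1 = 144, so the closed region contains I + B = 144 + 5 = 149 lattice points.

149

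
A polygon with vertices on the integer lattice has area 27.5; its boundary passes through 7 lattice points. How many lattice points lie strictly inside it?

From Pick's theorem, I = A − B/2 + 1 = 27.5 − 7/2 + 1 = 25.

25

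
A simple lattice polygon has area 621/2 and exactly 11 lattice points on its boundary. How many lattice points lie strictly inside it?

From Pick's theorem, I = A − B/2 + 1 = 621/2 − 11/2 + 1 = 306.

306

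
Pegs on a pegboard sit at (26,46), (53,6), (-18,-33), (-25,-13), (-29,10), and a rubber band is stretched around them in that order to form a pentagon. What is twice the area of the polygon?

Using the shoelace formula, 2A = |(26·6 − 53·46) + (53·(-33) − (-18)·6) + ((-18)·(-13) − (-25)·(-33)) + ((-25)·10 − (-29)·(-13)) + ((-29)·46 − 26·10)| = 6735, so the area is 3367.5.

6735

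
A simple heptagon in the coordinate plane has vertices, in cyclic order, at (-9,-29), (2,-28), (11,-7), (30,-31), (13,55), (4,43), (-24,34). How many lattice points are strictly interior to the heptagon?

2512

The shoelace formula gives twice the area as |((-9)·(-28) − 2·(-29)) + (2·(-7) − 11·(-28)) + (11·(-31) − 30·(-7)) + (30·55 − 13·(-31)) + (13·43 − 4·55) + (4·34 − (-24)·43) + ((-24)·(-29) − (-9)·34)| = 5035, so the area is 5035/2.
Summing gcd(|Δx|,|Δy|) over the edges gives the boundary count: gcd(11,1) + gcd(9,21) + gcd(19,24) + gcd(17,86) + gcd(9,12) + gcd(28,9) + gcd(15,63) = 1+3+1+1+3+1+3 = 13.
Pick's theorem gives I = A − B/2 + 1 = 5035/2 − 13/2 + 1 = 2512.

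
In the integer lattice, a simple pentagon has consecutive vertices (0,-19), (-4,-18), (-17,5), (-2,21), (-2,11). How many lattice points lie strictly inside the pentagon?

The shoelace formula gives twice the area as |[0·(-18) − (-4)·(-19)] + [(-4)·5 − (-17)·(-18)] + [(-17)·21 − (-2)·5] + [(-2)·11 − (-2)·21] + [(-2)·(-19) − 0·11]| = 691, so the area is 345.5.
The number of boundary lattice points is Σ gcd(|Δx|,|Δy|) = gcd(4,1) + gcd(13,23) + gcd(15,16) + gcd(0,10) + gcd(2,30) = 1+1+1+10+2 = 15.
Pick's theorem gives I = A − B/2 + 1 = 345.5 − 15/2 + 1 = 339.

339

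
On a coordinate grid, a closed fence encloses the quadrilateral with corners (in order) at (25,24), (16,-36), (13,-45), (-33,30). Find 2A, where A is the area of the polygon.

The shoelace formula gives twice the area as |(25·(-36) − 16·24) + (16·(-45) − 13·(-36)) + (13·30 − (-33)·(-45)) + ((-33)·24 − 25·30)| = 4173, so the area is 2086.5.

4173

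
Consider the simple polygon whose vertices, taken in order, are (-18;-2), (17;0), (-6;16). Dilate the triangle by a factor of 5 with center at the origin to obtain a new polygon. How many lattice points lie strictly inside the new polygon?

By the shoelace formula, twice the signed area is |((-18)·0 − 17·(-2)) + (17·16 − (-6)·0) + ((-6)·(-2) − (-18)·16)| = 606, so the area is 303.
Summing gcd(|Δx|,|Δy|) over the edges gives the boundary count: gcd(35,2) + gcd(23,16) + gcd(12,18) = 1+1+6 = 8.
Scaling by 5 multiplies the area by 5² = 25 (so the new area is 7575) and multiplies the boundary lattice-point count by 5, giving 40.
By Pick's theorem, the interior count of the dilated polygon is 7575 − 40/2 + 1 = 7556.

7556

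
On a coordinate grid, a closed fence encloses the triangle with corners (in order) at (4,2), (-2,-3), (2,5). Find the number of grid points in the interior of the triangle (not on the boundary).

12

The shoelace formula gives twice the area as |[4·(-3) − (-2)·2] + [(-2)·5 − 2·(-3)] + [2·2 − 4·5]| = 28, so the area is 14.
Summing gcd(|Δx|,|Δy|) over the edges gives the boundary count: gcd(6,5) + gcd(4,8) + gcd(2,3) = 1+4+1 = 6.
Pick's theorem gives I = A − B/2 + 1 = 14 − 6/2 + 1 = 12.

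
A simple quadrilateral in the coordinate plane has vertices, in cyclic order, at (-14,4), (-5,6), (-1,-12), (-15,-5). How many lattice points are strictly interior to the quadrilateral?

147

The shoelace formula gives twice the area as |[(-14)·6 − (-5)·4] + [(-5)·(-12) − (-1)·6] + [(-1)·(-5) − (-15)·(-12)] + [(-15)·4 − (-14)·(-5)]| = 303, so the area is 151.5.
The number of boundary lattice points is Σ gcd(|Δx|,|Δy|) = gcd(9,2) + gcd(4,18) + gcd(14,7) + gcd(1,9) = 1+2+7+1 = 11.
Pick's theorem gives I = A − B/2 + 1 = 151.5 − 11/2 + 1 = 147.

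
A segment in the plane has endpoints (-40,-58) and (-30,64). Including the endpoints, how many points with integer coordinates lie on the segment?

The number of lattice points on a segment between lattice points is gcd(|Δx|,|Δy|) + 1 = gcd(10,122) + 1 = 2 + 1 = 3.

3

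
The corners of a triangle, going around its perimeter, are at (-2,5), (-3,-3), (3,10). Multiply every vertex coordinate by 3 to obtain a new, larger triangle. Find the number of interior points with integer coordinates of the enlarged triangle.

Using the shoelace formula, 2A = |((-2)·(-3) − (-3)·5) + ((-3)·10 − 3·(-3)) + (3·5 − (-2)·10)| = 35, so the area is 17.5.
The number of boundary lattice points is Σ gcd(|Δx|,|Δy|) = gcd(1,8) + gcd(6,13) + gcd(5,5) = 1+1+5 = 7.
Scaling by 3 multiplies the area by 3² = 9 (so the new area is 157.5) and multiplies the boundary lattice-point count by 3, giving 21.
By Pick's theorem, the interior count of the dilated polygon is 157.5 − 21/2 + 1 = 148.

148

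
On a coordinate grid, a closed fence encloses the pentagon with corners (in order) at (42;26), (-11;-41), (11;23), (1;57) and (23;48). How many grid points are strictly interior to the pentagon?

The shoelace formula gives twice the area as |(42·(-41) − (-11)·26) + ((-11)·23 − 11·(-41)) + (11·57 − 1·23) + (1·48 − 23·57) + (23·26 − 42·48)| = 3315, so the area is 1657.5.
Summing gcd(|Δx|,|Δy|) over the edges gives the boundary count: gcd(53,67) + gcd(22,64) + gcd(10,34) + gcd(22,9) + gcd(19,22) = 1+2+2+1+1 = 7.
By Pick's theorem A = I + B/2 − 1, so I = 1657.5 − 7/2 + 1 = 1655.

1655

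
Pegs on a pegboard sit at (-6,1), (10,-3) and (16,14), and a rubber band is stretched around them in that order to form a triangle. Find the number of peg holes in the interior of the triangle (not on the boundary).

By the shoelace formula, twice the signed area is |[(-6)·(-3) − 10·1] + [10·14 − 16·(-3)] + [16·1 − (-6)·14]| = 296, so the area is 148.
Along each edge there are gcd(|Δx|,|Δy|)+1 lattice points, so counting each shared vertex once the boundary has gcd(16,4) + gcd(6,17) + gcd(22,13) = 4+1+1 = 6.
By Pick's theorem A = I + B/2 − 1, so I = 148 − 6/2 + 1 = 146.

146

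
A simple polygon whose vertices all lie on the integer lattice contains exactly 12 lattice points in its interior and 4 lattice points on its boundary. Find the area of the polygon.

By Pick's theorem, A = I + B/2 − 1 = 12 + 4/2 − 1 = 13.

13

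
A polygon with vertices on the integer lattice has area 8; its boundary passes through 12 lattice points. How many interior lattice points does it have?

From Pick's theorem, I = A − B/2 + 1 = 8 − 12/2 + 1 = 3.

3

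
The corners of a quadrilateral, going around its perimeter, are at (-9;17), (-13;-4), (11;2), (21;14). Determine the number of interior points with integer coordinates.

The shoelace formula gives twice the area as |((-9)·(-4) − (-13)·17) + ((-13)·2 − 11·(-4)) + (11·14 − 21·2) + (21·17 − (-9)·14)| = 870, so the area is 435.
The number of boundary lattice points is Σ gcd(|Δx|,|Δy|) = gcd(4,21) + gcd(24,6) + gcd(10,12) + gcd(30,3) = 1+6+2+3 = 12.
By Pick's theorem A = I + B/2 − 1, so I = 435 − 12/2 + 1 = 430.

430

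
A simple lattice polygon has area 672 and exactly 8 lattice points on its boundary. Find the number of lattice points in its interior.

Pick's theorem A = I + B/2 − 1 rearranges to I = A − B/2 + 1 = 672 − 8/2 + 1 = 669.

669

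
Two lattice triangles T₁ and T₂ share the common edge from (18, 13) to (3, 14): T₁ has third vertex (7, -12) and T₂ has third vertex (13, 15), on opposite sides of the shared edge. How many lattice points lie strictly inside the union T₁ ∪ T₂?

The union is the simple quadrilateral with vertices (18, 13), (7, -12), (3, 14), (13, 15) in order.
Using the shoelace formula, 2A = |[18·(-12) − 7·13] + [7·14 − 3·(-12)] + [3·15 − 13·14] + [13·13 − 18·15]| = 411, so the area is 411/2.
Along each edge there are gcd(|Δx|,|Δy|)+1 lattice points, so counting each shared vertex once the boundary has gcd(11,25) + gcd(4,26) + gcd(10,1) + gcd(5,2) = 1+2+1+1 = 5.
By Pick's theorem I = A − B/2 + 1 = 411/2 − 5/2 + 1 = 204.

204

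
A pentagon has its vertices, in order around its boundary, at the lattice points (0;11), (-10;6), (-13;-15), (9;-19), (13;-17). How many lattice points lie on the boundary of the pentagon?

13

Summing gcd(|Δx|,|Δy|) over the edges gives the boundary count: gcd(10,5) + gcd(3,21) + gcd(22,4) + gcd(4,2) + gcd(13,28) = 5+3+2+2+1 = 13.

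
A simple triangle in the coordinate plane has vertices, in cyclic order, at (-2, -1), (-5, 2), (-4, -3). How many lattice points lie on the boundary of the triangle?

Along each edge there are gcd(|Δx|,|Δy|)+1 lattice points, so counting each shared vertex once the boundary has gcd(3,3) + gcd(1,5) + gcd(2,2) = 3+1+2 = 6.

6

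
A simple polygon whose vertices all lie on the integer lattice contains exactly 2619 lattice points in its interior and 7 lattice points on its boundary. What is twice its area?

By Pick's theorem, A = I + B/2 − 1 = 2619 + 7/2 − 1 = 5243/2.
Hence 2A = 5243.

5243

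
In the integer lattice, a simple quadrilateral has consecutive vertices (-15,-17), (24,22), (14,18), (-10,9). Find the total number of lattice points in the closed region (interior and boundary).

Using the shoelace formula, 2A = |[(-15)·22 − 24·(-17)] + [24·18 − 14·22] + [14·9 − (-10)·18] + [(-10)·(-17) − (-15)·9]| = 813, so the area is 813/2.
Summing gcd(|Δx|,|Δy|) over the edges gives the boundary count: gcd(39,39) + gcd(10,4) + gcd(24,9) + gcd(5,26) = 39+2+3+1 = 45.
Pick's theorem gives I = A − B/2 + 1 = 813/2 − 45/2 + 1 = 385, so the closed region contains I + B = 385 + 45 = 430 lattice points.

430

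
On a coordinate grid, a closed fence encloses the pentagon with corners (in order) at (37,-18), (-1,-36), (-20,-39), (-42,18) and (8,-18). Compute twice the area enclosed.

The shoelace formula gives twice the area as |[37·(-36) − (-1)·(-18)] + [(-1)·(-39) − (-20)·(-36)] + [(-20)·18 − (-42)·(-39)] + [(-42)·(-18) − 8·18] + [8·(-18) − 37·(-18)]| = 2895, so the area is 2895/2.

2895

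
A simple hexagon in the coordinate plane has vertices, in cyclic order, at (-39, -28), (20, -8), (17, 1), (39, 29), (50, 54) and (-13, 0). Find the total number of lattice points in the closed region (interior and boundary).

Using the shoelace formula, 2A = |((-39)·(-8) − 20·(-28)) + (20·1 − 17·(-8)) + (17·29 − 39·1) + (39·54 − 50·29) + (50·0 − (-13)·54) + ((-13)·(-28) − (-39)·0)| = 3204, so the area is 1602.
Along each edge there are gcd(|Δx|,|Δy|)+1 lattice points, so counting each shared vertex once the boundary has gcd(59,20) + gcd(3,9) + gcd(22,28) + gcd(11,25) + gcd(63,54) + gcd(26,28) = 1+3+2+1+9+2 = 18.
Pick's theorem gives I = A − B/2 + 1 = 1602 − 18/2 + 1 = 1594, so the closed region contains I + B = 1594 + 18 = 1612 lattice points.

1612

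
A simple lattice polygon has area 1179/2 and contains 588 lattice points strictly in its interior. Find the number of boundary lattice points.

5

Pick's theorem gives A = I + B/2 − 1, so B = 2(A − I + 1) = 2(1179/2 − 588 + 1) = 5.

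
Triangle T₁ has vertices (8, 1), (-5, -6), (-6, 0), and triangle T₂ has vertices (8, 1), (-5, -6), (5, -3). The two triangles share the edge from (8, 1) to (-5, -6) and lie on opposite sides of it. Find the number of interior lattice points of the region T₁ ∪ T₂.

57

The union is the simple quadrilateral with vertices (8, 1), (-6, 0), (-5, -6), (5, -3) in order.
By the shoelace formula, twice the signed area is |[8·0 − (-6)·1] + [(-6)·(-6) − (-5)·0] + [(-5)·(-3) − 5·(-6)] + [5·1 − 8·(-3)]| = 116, so the area is 58.
Along each edge there are gcd(|Δx|,|Δy|)+1 lattice points, so counting each shared vertex once the boundary has gcd(14,1) + gcd(1,6) + gcd(10,3) + gcd(3,4) = 1+1+1+1 = 4.
By Pick's theorem I = A − B/2 + 1 = 58 − 4/2 + 1 = 57.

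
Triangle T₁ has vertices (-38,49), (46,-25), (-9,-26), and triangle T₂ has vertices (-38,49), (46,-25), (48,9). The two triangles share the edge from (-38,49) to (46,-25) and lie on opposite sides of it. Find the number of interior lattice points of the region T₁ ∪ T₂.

3577

The union is the simple quadrilateral with vertices (-38,49), (-9,-26), (46,-25), (48,9) in order.
The shoelace formula gives twice the area as |[(-38)·(-26) − (-9)·49] + [(-9)·(-25) − 46·(-26)] + [46·9 − 48·(-25)] + [48·49 − (-38)·9]| = 7158, so the area is 3579.
Summing gcd(|Δx|,|Δy|) over the edges gives the boundary count: gcd(29,75) + gcd(55,1) + gcd(2,34) + gcd(86,40) = 1+1+2+2 = 6.
By Pick's theorem I = A − B/2 + 1 = 3579 − 6/2 + 1 = 3577.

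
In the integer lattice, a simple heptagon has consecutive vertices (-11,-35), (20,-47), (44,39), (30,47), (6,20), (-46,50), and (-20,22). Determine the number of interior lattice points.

The shoelace formula gives twice the area as |[(-11)·(-47) − 20·(-35)] + [20·39 − 44·(-47)] + [44·47 − 30·39] + [30·20 − 6·47] + [6·50 − (-46)·20] + [(-46)·22 − (-20)·50] + [(-20)·(-35) − (-11)·22]| = 7431, so the area is 3715.5.
Summing gcd(|Δx|,|Δy|) over the edges gives the boundary count: gcd(31,12) + gcd(24,86) + gcd(14,8) + gcd(24,27) + gcd(52,30) + gcd(26,28) + gcd(9,57) = 1+2+2+3+2+2+3 = 15.
Pick's theorem gives I = A − B/2 + 1 = 3715.5 − 15/2 + 1 = 3709.

3709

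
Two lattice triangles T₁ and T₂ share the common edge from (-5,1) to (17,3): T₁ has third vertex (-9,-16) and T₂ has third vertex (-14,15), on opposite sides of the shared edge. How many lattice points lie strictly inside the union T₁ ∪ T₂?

The union is the simple quadrilateral with vertices (-5,1), (-9,-16), (17,3), (-14,15) in order.
By the shoelace formula, twice the signed area is |[(-5)·(-16) − (-9)·1] + [(-9)·3 − 17·(-16)] + [17·15 − (-14)·3] + [(-14)·1 − (-5)·15]| = 692, so the area is 346.
Along each edge there are gcd(|Δx|,|Δy|)+1 lattice points, so counting each shared vertex once the boundary has gcd(4,17) + gcd(26,19) + gcd(31,12) + gcd(9,14) = 1+1+1+1 = 4.
By Pick's theorem I = A − B/2 + 1 = 346 − 4/2 + 1 = 345.

345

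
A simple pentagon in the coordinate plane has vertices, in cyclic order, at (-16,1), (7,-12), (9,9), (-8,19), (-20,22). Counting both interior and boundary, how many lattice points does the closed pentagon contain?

Using the shoelace formula, 2A = |[(-16)·(-12) − 7·1] + [7·9 − 9·(-12)] + [9·19 − (-8)·9] + [(-8)·22 − (-20)·19] + [(-20)·1 − (-16)·22]| = 1135, so the area is 567.5.
The number of boundary lattice points is Σ gcd(|Δx|,|Δy|) = gcd(23,13) + gcd(2,21) + gcd(17,10) + gcd(12,3) + gcd(4,21) = 1+1+1+3+1 = 7.
Pick's theorem gives I = A − B/2 + 1 = 567.5 − 7/2 + 1 = 565, so the closed region contains I + B = 565 + 7 = 572 lattice points.

572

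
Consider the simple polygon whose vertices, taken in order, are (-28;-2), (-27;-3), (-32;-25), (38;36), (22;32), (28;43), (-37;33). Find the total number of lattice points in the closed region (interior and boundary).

The shoelace formula gives twice the area as |[(-28)·(-3) − (-27)·(-2)] + [(-27)·(-25) − (-32)·(-3)] + [(-32)·36 − 38·(-25)] + [38·32 − 22·36] + [22·43 − 28·32] + [28·33 − (-37)·43] + [(-37)·(-2) − (-28)·33]| = 4394, so the area is 2197.
Summing gcd(|Δx|,|Δy|) over the edges gives the boundary count: gcd(1,1) + gcd(5,22) + gcd(70,61) + gcd(16,4) + gcd(6,11) + gcd(65,10) + gcd(9,35) = 1+1+1+4+1+5+1 = 14.
Pick's theorem gives I = A − B/2 + 1 = 2197 − 14/2 + 1 = 2191, so the closed region contains I + B = 2191 + 14 = 2205 lattice points.

2205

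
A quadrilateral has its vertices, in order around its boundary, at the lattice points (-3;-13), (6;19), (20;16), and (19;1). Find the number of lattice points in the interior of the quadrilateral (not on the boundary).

394

Using the shoelace formula, 2A = |[(-3)·19 − 6·(-13)] + [6·16 − 20·19] + [20·1 − 19·16] + [19·(-13) − (-3)·1]| = 791, so the area is 395.5.
The number of boundary lattice points is Σ gcd(|Δx|,|Δy|) = gcd(9,32) + gcd(14,3) + gcd(1,15) + gcd(22,14) = 1+1+1+2 = 5.
By Pick's theorem A = I + B/2 − 1, so I = 395.5 − 5/2 + 1 = 394.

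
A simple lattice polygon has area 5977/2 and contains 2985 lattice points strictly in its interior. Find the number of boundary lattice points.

9

Pick's theorem gives A = I + B/2 − 1, so B = 2(A − I + 1) = 2(5977/2 − 2985 + 1) = 9.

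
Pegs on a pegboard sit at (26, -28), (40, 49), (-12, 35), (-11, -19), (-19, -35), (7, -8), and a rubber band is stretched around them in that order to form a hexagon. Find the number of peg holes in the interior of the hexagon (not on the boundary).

2705

Using the shoelace formula, 2A = |[26·49 − 40·(-28)] + [40·35 − (-12)·49] + [(-12)·(-19) − (-11)·35] + [(-11)·(-35) − (-19)·(-19)] + [(-19)·(-8) − 7·(-35)] + [7·(-28) − 26·(-8)]| = 5428, so the area is 2714.
Along each edge there are gcd(|Δx|,|Δy|)+1 lattice points, so counting each shared vertex once the boundary has gcd(14,77) + gcd(52,14) + gcd(1,54) + gcd(8,16) + gcd(26,27) + gcd(19,20) = 7+2+1+8+1+1 = 20.
By Pick's theorem A = I + B/2 − 1, so I = 2714 − 20/2 + 1 = 2705.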